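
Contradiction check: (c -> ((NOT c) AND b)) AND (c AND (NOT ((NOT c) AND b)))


Truth table over {b, c}:
b | c | φ
---------
F | F | F
T | F | F
F | T | F
T | T | F
Every row is false.

Yes, it is a contradiction.


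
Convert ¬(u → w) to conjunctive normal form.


Step 1: Rewrite u → w as ¬u ∨ w.
Step 2: Negate: ¬(¬u ∨ w) = u ∧ ¬w (De Morgan + double negation).

u ∧ (¬w)


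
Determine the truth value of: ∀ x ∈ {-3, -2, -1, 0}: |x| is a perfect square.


Evaluate the predicate on each element: -3:F, -2:F, -1:T, 0:T.
Counterexample x = -3 fails the predicate.

F


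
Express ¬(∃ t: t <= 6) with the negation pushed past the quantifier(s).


¬(∀ x: φ) = ∃ x: ¬φ, and ¬(∃ x: φ) = ∀ x: ¬φ.
Apply to the existential statement.

∀ t: ¬(t <= 6)


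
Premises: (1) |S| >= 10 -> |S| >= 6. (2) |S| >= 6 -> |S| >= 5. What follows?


Hypothetical syllogism: from (P → Q) and (Q → R), infer (P → R).
Chain the two implications through the shared middle term '|S| >= 6'.

|S| >= 10 -> |S| >= 5


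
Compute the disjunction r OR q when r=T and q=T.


Disjunction is false only when both operands are false.
Substitute: r=T, q=T.
T OR T evaluates to T.

T


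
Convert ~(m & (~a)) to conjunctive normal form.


Step 1: Apply De Morgan: ¬(m ∧ (¬a)) = ¬m ∨ ¬(¬a).
Step 2: Eliminate any double negations (¬¬X = X).

(~m) | a


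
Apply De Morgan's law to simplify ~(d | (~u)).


De Morgan: the negation of a disjunction is the conjunction of the negations.
Distribute ~ across |, flipping it to &, and negate each literal.

(~d) & u


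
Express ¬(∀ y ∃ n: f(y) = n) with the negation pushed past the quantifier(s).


Negation flips each quantifier (∀↔∃) and negates the inner predicate.
¬(∀ y ∃ n: φ) = ∃ y ∀ n: ¬φ.

∃ y ∀ n: ¬(f(y) = n)


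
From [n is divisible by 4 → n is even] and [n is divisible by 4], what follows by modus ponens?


Modus ponens: from (P → Q) and P, infer Q.
P = 'n is divisible by 4' is asserted, and P → Q holds, so Q follows.

n is even.


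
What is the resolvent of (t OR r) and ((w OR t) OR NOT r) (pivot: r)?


The clauses contain complementary literals r and NOTr.
Resolution eliminates this pair and disjoins the remaining literals (merging duplicates).

(t OR w)


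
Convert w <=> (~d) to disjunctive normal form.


Step 1: w ↔ (¬d) is true exactly when both agree: (w ∧ (¬d)) ∨ (¬w ∧ ¬(¬d)).
Step 2: Eliminate any double negations (¬¬X = X).

(w & (~d)) | ((~w) & d)


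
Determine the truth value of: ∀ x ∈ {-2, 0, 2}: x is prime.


Evaluate the predicate on each element: -2:F, 0:F, 2:T.
Counterexample x = -2 fails the predicate.

F


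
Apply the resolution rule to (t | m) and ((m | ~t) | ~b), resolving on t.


The clauses contain complementary literals t and ~t.
Resolution eliminates this pair and disjoins the remaining literals (merging duplicates).

(m | ~b)


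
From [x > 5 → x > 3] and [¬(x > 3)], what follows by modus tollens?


Modus tollens: from (P → Q) and ¬Q, infer ¬P.
Q = 'x > 3' is denied; since P → Q, P must also fail.

Not (x > 5).


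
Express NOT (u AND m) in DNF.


Step 1: Apply De Morgan: ¬(u ∧ m) = ¬u ∨ ¬m.

(NOT u) OR (NOT m)


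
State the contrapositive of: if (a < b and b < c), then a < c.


The contrapositive of (P → Q) is (¬Q → ¬P); it is logically equivalent to the original.
Here P = '(a < b and b < c)' and Q = 'a < c'.

If not (a < c), then not ((a < b and b < c)).


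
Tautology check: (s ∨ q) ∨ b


Build the truth table over {b, q, s}:
b | q | s | φ
-------------
F | F | F | F
T | F | F | T
F | T | F | T
T | T | F | T
F | F | T | T
T | F | T | T
F | T | T | T
T | T | T | T
Counterexample at row 1: with b=F, q=F, s=F, the formula is F.

No, it is not a tautology.


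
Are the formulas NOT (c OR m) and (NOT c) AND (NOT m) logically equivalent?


Compare truth tables:
c | m | φ | ψ
-------------
F | F | T | T
T | F | F | F
F | T | F | F
T | T | F | F
The columns φ and ψ agree on every row.

Yes, they are logically equivalent.


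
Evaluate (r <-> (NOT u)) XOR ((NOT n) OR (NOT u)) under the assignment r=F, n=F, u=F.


Substitute r=F, n=F, u=F:
NOT u = T
r <-> (NOT u) = F <-> T = F
NOT n = T
NOT u = T
(NOT n) OR (NOT u) = T OR T = T
(r <-> (NOT u)) XOR ((NOT n) OR (NOT u)) = F XOR T = T

T


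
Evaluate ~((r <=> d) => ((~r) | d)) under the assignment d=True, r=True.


Substitute d=True, r=True:
r <=> d = True <=> True = True
~r = False
(~r) | d = False | True = True
(r <=> d) => ((~r) | d) = True => True = True
~((r <=> d) => ((~r) | d)) = False

False


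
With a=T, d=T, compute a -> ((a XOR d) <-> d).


Substitute a=T, d=T:
a XOR d = T XOR T = F
(a XOR d) <-> d = F <-> T = F
a -> ((a XOR d) <-> d) = T -> F = F

F


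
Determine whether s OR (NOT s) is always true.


Build the truth table over {s}:
s | φ
-----
F | T
T | T
Every row evaluates to true.

Yes, it is a tautology.


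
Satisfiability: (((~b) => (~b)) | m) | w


Search for a satisfying assignment over {b, m, w}.
Try b=False, m=False, w=False: the formula evaluates to True.
A satisfying assignment exists.

Satisfiable.


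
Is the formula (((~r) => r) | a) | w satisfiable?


Search for a satisfying assignment over {a, r, w}.
Try a=True, r=False, w=False: the formula evaluates to True.
A satisfying assignment exists.

Satisfiable.


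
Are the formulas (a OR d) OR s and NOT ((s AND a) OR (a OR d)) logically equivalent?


Compare truth tables:
a | d | s | φ | ψ
-----------------
F | F | F | F | T
T | F | F | T | F
F | T | F | T | F
T | T | F | T | F
F | F | T | T | T
T | F | T | T | F
F | T | T | T | F
T | T | T | T | F
They differ at row 1 (a=F, d=F, s=F): φ=F but ψ=T.

No, they are not logically equivalent.


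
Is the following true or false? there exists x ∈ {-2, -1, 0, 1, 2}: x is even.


Evaluate the predicate on each element: -2:T, -1:F, 0:T, 1:F, 2:T.
Witness x = -2 satisfies the predicate.

T


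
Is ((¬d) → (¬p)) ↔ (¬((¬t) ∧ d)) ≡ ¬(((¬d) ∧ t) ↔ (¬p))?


Compare truth tables:
d | p | t | φ | ψ
-----------------
F | F | F | T | T
T | F | F | F | T
F | T | F | F | F
T | T | F | F | F
F | F | T | T | F
T | F | T | T | T
F | T | T | F | T
T | T | T | T | F
They differ at row 2 (d=T, p=F, t=F): φ=F but ψ=T.

No, they are not logically equivalent.


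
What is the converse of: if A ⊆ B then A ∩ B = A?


The converse of (P → Q) is (Q → P). It is not in general equivalent to the original.
Here P = 'A ⊆ B' and Q = 'A ∩ B = A'.

If A ∩ B = A, then A ⊆ B.


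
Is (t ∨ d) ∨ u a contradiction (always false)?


Truth table over {d, t, u}:
d | t | u | φ
-------------
F | F | F | F
T | F | F | T
F | T | F | T
T | T | F | T
F | F | T | T
T | F | T | T
F | T | T | T
T | T | T | T
Satisfying assignment at row 2: d=T, t=F, u=F gives T.

No, it is not a contradiction.


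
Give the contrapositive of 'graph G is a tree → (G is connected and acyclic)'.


The contrapositive of (P → Q) is (¬Q → ¬P); it is logically equivalent to the original.
Here P = 'graph G is a tree' and Q = '(G is connected and acyclic)'.

If not ((G is connected and acyclic)), then not (graph G is a tree).


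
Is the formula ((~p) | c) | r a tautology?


Build the truth table over {c, p, r}:
c | p | r | φ
-------------
False | False | False | True
True | False | False | True
False | True | False | False
True | True | False | True
False | False | True | True
True | False | True | True
False | True | True | True
True | True | True | True
Counterexample at row 3: with c=False, p=True, r=False, the formula is False.

No, it is not a tautology.


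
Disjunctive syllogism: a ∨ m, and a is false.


Disjunctive syllogism: from (P ∨ Q) and ¬P, infer Q.
One disjunct, 'a', is ruled out; the other must hold.

m


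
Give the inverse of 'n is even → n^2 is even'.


The inverse of (P → Q) is (¬P → ¬Q). It is equivalent to the converse, not to the original.
Here P = 'n is even' and Q = 'n^2 is even'.

If not (n is even), then not (n^2 is even).


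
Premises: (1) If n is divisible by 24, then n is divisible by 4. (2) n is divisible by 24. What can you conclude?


Modus ponens: from (P → Q) and P, infer Q.
P = 'n is divisible by 24' is asserted, and P → Q holds, so Q follows.

n is divisible by 4.


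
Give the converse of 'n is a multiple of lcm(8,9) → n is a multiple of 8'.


The converse of (P → Q) is (Q → P). It is not in general equivalent to the original.
Here P = 'n is a multiple of lcm(8,9)' and Q = 'n is a multiple of 8'.

If n is a multiple of 8, then n is a multiple of lcm(8,9).


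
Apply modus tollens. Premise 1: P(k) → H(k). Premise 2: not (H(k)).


Modus tollens: from (P → Q) and ¬Q, infer ¬P.
Q = 'H(k)' is denied; since P → Q, P must also fail.

Not (P(k)).


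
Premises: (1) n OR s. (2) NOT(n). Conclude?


Disjunctive syllogism: from (P ∨ Q) and ¬P, infer Q.
One disjunct, 'n', is ruled out; the other must hold.

s


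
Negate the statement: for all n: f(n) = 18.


¬(for all x: φ) = there exists x: ¬φ, and ¬(there exists x: φ) = for all x: ¬φ.
Apply to the universal statement.

there exists n: NOT(f(n) = 18)


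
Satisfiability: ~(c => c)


Check all 2 assignments over {c}:
c | φ
-----
False | False
True | False
No assignment makes the formula true.

Unsatisfiable.


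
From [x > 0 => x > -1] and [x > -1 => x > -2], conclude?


Hypothetical syllogism: from (P → Q) and (Q → R), infer (P → R).
Chain the two implications through the shared middle term 'x > -1'.

x > 0 => x > -2


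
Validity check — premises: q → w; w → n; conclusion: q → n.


This matches the form of hypothetical syllogism: the conclusion follows in every model of the premises.

Valid.


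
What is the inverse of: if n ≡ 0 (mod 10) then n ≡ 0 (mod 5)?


The inverse of (P → Q) is (¬P → ¬Q). It is equivalent to the converse, not to the original.
Here P = 'n ≡ 0 (mod 10)' and Q = 'n ≡ 0 (mod 5)'.

If not (n ≡ 0 (mod 10)), then not (n ≡ 0 (mod 5)).


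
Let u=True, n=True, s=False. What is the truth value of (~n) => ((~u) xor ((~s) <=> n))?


Substitute u=True, n=True, s=False:
~n = False
~u = False
~s = True
(~s) <=> n = True <=> True = True
(~u) xor ((~s) <=> n) = False xor True = True
(~n) => ((~u) xor ((~s) <=> n)) = False => True = True

True


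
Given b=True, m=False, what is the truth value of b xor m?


Exclusive or is true when exactly one operand is true.
Substitute: b=True, m=False.
True xor False evaluates to True.

True


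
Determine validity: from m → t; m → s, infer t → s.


This is (no valid rule). There exist truth assignments where the premises are all true but the conclusion is false.

Invalid.


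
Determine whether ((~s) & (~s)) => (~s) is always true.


Build the truth table over {s}:
s | φ
-----
False | True
True | True
Every row evaluates to true.

Yes, it is a tautology.


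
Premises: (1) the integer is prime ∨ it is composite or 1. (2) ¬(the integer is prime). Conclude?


Disjunctive syllogism: from (P ∨ Q) and ¬P, infer Q.
One disjunct, 'the integer is prime', is ruled out; the other must hold.

it is composite or 1


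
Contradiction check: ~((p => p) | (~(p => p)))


Truth table over {p}:
p | φ
-----
False | False
True | False
Every row is false.

Yes, it is a contradiction.


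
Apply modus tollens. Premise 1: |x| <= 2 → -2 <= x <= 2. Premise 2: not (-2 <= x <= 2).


Modus tollens: from (P → Q) and ¬Q, infer ¬P.
Q = '-2 <= x <= 2' is denied; since P → Q, P must also fail.

Not (|x| <= 2).


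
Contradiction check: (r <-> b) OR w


Truth table over {b, r, w}:
b | r | w | φ
-------------
F | F | F | T
T | F | F | F
F | T | F | F
T | T | F | T
F | F | T | T
T | F | T | T
F | T | T | T
T | T | T | T
Satisfying assignment at row 1: b=F, r=F, w=F gives T.

No, it is not a contradiction.


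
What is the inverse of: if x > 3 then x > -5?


The inverse of (P → Q) is (¬P → ¬Q). It is equivalent to the converse, not to the original.
Here P = 'x > 3' and Q = 'x > -5'.

If not (x > 3), then not (x > -5).


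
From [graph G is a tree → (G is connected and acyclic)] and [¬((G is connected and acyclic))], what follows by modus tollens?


Modus tollens: from (P → Q) and ¬Q, infer ¬P.
Q = '(G is connected and acyclic)' is denied; since P → Q, P must also fail.

Not (graph G is a tree).


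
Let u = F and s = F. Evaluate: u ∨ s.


Disjunction is false only when both operands are false.
Substitute: u=F, s=F.
F ∨ F evaluates to F.

F


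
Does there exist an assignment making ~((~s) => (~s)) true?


Check all 2 assignments over {s}:
s | φ
-----
False | False
True | False
No assignment makes the formula true.

Unsatisfiable.


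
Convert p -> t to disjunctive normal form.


Step 1: Rewrite p → t as ¬p ∨ t.

(NOT p) OR t


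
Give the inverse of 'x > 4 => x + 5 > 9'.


The inverse of (P → Q) is (¬P → ¬Q). It is equivalent to the converse, not to the original.
Here P = 'x > 4' and Q = 'x + 5 > 9'.

If not (x > 4), then not (x + 5 > 9).


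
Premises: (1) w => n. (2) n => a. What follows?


Hypothetical syllogism: from (P → Q) and (Q → R), infer (P → R).
Chain the two implications through the shared middle term 'n'.

w => a


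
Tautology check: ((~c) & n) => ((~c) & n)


Build the truth table over {c, n}:
c | n | φ
---------
False | False | True
True | False | True
False | True | True
True | True | True
Every row evaluates to true.

Yes, it is a tautology.


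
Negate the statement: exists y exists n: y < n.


Negation flips each quantifier (∀↔∃) and negates the inner predicate.
¬(exists y exists n: φ) = forall y forall n: ¬φ.

forall y forall n: ~(y < n)


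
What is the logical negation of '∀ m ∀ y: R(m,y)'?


Negation flips each quantifier (∀↔∃) and negates the inner predicate.
¬(∀ m ∀ y: φ) = ∃ m ∃ y: ¬φ.

∃ m ∃ y: ¬(R(m,y))


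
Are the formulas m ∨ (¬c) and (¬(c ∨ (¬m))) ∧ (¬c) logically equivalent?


Compare truth tables:
c | m | φ | ψ
-------------
F | F | T | F
T | F | F | F
F | T | T | T
T | T | T | F
They differ at row 1 (c=F, m=F): φ=T but ψ=F.

No, they are not logically equivalent.


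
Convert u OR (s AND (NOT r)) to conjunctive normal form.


Step 1: Distribute ∨ over ∧: u ∨ (s ∧ (¬r)) = (u ∨ s) ∧ (u ∨ (¬r)).

(u OR s) AND (u OR (NOT r))


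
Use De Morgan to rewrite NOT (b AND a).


De Morgan: the negation of a conjunction is the disjunction of the negations.
Distribute NOT across AND, flipping it to OR, and negate each literal.

(NOT b) OR (NOT a)


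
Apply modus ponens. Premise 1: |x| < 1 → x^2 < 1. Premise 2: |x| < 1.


Modus ponens: from (P → Q) and P, infer Q.
P = '|x| < 1' is asserted, and P → Q holds, so Q follows.

x^2 < 1.


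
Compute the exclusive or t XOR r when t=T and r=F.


Exclusive or is true when exactly one operand is true.
Substitute: t=T, r=F.
T XOR F evaluates to T.

T


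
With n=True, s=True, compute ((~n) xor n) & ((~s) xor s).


Substitute n=True, s=True:
~n = False
(~n) xor n = False xor True = True
~s = False
(~s) xor s = False xor True = True
((~n) xor n) & ((~s) xor s) = True & True = True

True


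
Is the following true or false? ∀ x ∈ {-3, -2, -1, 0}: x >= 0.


Evaluate the predicate on each element: -3:F, -2:F, -1:F, 0:T.
Counterexample x = -3 fails the predicate.

F


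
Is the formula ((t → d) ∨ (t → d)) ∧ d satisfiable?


Search for a satisfying assignment over {d, t}.
Try d=T, t=F: the formula evaluates to T.
A satisfying assignment exists.

Satisfiable.


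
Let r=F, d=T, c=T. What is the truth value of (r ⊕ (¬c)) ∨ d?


Substitute r=F, d=T, c=T:
¬c = F
r ⊕ (¬c) = F ⊕ F = F
(r ⊕ (¬c)) ∨ d = F ∨ T = T

T


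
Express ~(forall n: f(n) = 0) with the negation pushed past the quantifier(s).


¬(forall x: φ) = exists x: ¬φ, and ¬(exists x: φ) = forall x: ¬φ.
Apply to the universal statement.

exists n: ~(f(n) = 0)


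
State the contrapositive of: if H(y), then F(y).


The contrapositive of (P → Q) is (¬Q → ¬P); it is logically equivalent to the original.
Here P = 'H(y)' and Q = 'F(y)'.

If not (F(y)), then not (H(y)).


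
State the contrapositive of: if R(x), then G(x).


The contrapositive of (P → Q) is (¬Q → ¬P); it is logically equivalent to the original.
Here P = 'R(x)' and Q = 'G(x)'.

If not (G(x)), then not (R(x)).


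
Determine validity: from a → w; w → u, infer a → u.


This matches the form of hypothetical syllogism: the conclusion follows in every model of the premises.

Valid.


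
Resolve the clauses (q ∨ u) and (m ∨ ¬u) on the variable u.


The clauses contain complementary literals u and ¬u.
Resolution eliminates this pair and disjoins the remaining literals (merging duplicates).

(q ∨ m)


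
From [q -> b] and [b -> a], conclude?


Hypothetical syllogism: from (P → Q) and (Q → R), infer (P → R).
Chain the two implications through the shared middle term 'b'.

q -> a


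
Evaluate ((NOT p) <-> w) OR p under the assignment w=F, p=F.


Substitute w=F, p=F:
NOT p = T
(NOT p) <-> w = T <-> F = F
((NOT p) <-> w) OR p = F OR F = F

F


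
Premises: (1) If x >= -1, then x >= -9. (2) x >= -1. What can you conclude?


Modus ponens: from (P → Q) and P, infer Q.
P = 'x >= -1' is asserted, and P → Q holds, so Q follows.

x >= -9.


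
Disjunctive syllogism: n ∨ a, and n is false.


Disjunctive syllogism: from (P ∨ Q) and ¬P, infer Q.
One disjunct, 'n', is ruled out; the other must hold.

a


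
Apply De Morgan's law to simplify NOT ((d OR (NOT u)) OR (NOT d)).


De Morgan: the negation of a disjunction is the conjunction of the negations.
Distribute NOT across OR, flipping it to AND, and negate each literal.

((NOT d) AND u) AND d


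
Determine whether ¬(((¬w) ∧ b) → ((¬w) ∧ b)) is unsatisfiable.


Truth table over {b, w}:
b | w | φ
---------
F | F | F
T | F | F
F | T | F
T | T | F
Every row is false.

Yes, it is a contradiction.


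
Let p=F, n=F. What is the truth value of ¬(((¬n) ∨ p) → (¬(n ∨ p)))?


Substitute p=F, n=F:
¬n = T
(¬n) ∨ p = T ∨ F = T
n ∨ p = F ∨ F = F
¬(n ∨ p) = T
((¬n) ∨ p) → (¬(n ∨ p)) = T → T = T
¬(((¬n) ∨ p) → (¬(n ∨ p))) = F

F


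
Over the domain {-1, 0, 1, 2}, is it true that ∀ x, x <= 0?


Evaluate the predicate on each element: -1:T, 0:T, 1:F, 2:F.
Counterexample x = 1 fails the predicate.

F


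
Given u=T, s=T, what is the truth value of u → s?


Implication is false only when antecedent is true and consequent is false.
Substitute: u=T, s=T.
T → T evaluates to T.

T


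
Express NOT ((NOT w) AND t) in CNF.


Step 1: Apply De Morgan: ¬((¬w) ∧ t) = ¬(¬w) ∨ ¬t.
Step 2: Eliminate any double negations (¬¬X = X).

w OR (NOT t)


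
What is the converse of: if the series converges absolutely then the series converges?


The converse of (P → Q) is (Q → P). It is not in general equivalent to the original.
Here P = 'the series converges absolutely' and Q = 'the series converges'.

If the series converges, then the series converges absolutely.


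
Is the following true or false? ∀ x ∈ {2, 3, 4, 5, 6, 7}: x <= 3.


Evaluate the predicate on each element: 2:T, 3:T, 4:F, 5:F, 6:F, 7:F.
Counterexample x = 4 fails the predicate.

F


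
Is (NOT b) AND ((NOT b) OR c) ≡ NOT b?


Compare truth tables:
b | c | φ | ψ
-------------
F | F | T | T
T | F | F | F
F | T | T | T
T | T | F | F
The columns φ and ψ agree on every row.

Yes, they are logically equivalent.


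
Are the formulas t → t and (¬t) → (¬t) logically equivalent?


Compare truth tables:
t | φ | ψ
---------
F | T | T
T | T | T
The columns φ and ψ agree on every row.

Yes, they are logically equivalent.


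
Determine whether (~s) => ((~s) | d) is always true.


Build the truth table over {d, s}:
d | s | φ
---------
False | False | True
True | False | True
False | True | True
True | True | True
Every row evaluates to true.

Yes, it is a tautology.


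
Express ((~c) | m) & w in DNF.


Step 1: Distribute ∧ over ∨: ((¬c) ∨ m) ∧ w = ((¬c) ∧ w) ∨ (m ∧ w).

((~c) & w) | (m & w)


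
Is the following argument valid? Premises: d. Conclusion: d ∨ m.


This matches the form of disjunction introduction: the conclusion follows in every model of the premises.

Valid.


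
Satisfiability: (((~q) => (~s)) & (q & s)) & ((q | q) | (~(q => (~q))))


Search for a satisfying assignment over {q, s}.
Try q=True, s=True: the formula evaluates to True.
A satisfying assignment exists.

Satisfiable.


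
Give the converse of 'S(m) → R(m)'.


The converse of (P → Q) is (Q → P). It is not in general equivalent to the original.
Here P = 'S(m)' and Q = 'R(m)'.

If R(m), then S(m).


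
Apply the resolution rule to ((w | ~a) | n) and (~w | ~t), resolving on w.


The clauses contain complementary literals w and ~w.
Resolution eliminates this pair and disjoins the remaining literals (merging duplicates).

((n | ~a) | ~t)


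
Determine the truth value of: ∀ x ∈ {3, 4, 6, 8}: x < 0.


Evaluate the predicate on each element: 3:F, 4:F, 6:F, 8:F.
Counterexample x = 3 fails the predicate.

F


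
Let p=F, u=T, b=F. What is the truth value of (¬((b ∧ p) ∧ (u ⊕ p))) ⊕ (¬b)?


Substitute p=F, u=T, b=F:
b ∧ p = F ∧ F = F
u ⊕ p = T ⊕ F = T
(b ∧ p) ∧ (u ⊕ p) = F ∧ T = F
¬((b ∧ p) ∧ (u ⊕ p)) = T
¬b = T
(¬((b ∧ p) ∧ (u ⊕ p))) ⊕ (¬b) = T ⊕ T = F

F


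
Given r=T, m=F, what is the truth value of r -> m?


Implication is false only when antecedent is true and consequent is false.
Substitute: r=T, m=F.
T -> F evaluates to F.

F


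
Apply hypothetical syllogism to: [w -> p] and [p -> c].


Hypothetical syllogism: from (P → Q) and (Q → R), infer (P → R).
Chain the two implications through the shared middle term 'p'.

w -> c


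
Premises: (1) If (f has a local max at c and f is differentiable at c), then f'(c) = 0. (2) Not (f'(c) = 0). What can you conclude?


Modus tollens: from (P → Q) and ¬Q, infer ¬P.
Q = 'f'(c) = 0' is denied; since P → Q, P must also fail.

Not ((f has a local max at c and f is differentiable at c)).


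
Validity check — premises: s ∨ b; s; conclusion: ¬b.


This is affirming a disjunct (fallacy). There exist truth assignments where the premises are all true but the conclusion is false.

Invalid.


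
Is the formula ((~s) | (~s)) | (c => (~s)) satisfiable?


Search for a satisfying assignment over {c, s}.
Try c=False, s=False: the formula evaluates to True.
A satisfying assignment exists.

Satisfiable.


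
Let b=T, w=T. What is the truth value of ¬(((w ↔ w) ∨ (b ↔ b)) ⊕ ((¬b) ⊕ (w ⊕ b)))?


Substitute b=T, w=T:
w ↔ w = T ↔ T = T
b ↔ b = T ↔ T = T
(w ↔ w) ∨ (b ↔ b) = T ∨ T = T
¬b = F
w ⊕ b = T ⊕ T = F
(¬b) ⊕ (w ⊕ b) = F ⊕ F = F
((w ↔ w) ∨ (b ↔ b)) ⊕ ((¬b) ⊕ (w ⊕ b)) = T ⊕ F = T
¬(((w ↔ w) ∨ (b ↔ b)) ⊕ ((¬b) ⊕ (w ⊕ b))) = F

F


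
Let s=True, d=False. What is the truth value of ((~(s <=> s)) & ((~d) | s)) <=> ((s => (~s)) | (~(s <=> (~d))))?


Substitute s=True, d=False:
… (earlier sub-steps elided)
~d = True
(~d) | s = True | True = True
(~(s <=> s)) & ((~d) | s) = False & True = False
~s = False
s => (~s) = True => False = False
~d = True
s <=> (~d) = True <=> True = True
~(s <=> (~d)) = False
(s => (~s)) | (~(s <=> (~d))) = False | False = False
((~(s <=> s)) & ((~d) | s)) <=> ((s => (~s)) | (~(s <=> (~d)))) = False <=> False = True

True


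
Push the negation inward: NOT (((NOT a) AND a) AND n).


De Morgan: the negation of a conjunction is the disjunction of the negations.
Distribute NOT across AND, flipping it to OR, and negate each literal.

(a OR (NOT a)) OR (NOT n)


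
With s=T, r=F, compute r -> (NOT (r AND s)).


Substitute s=T, r=F:
r AND s = F AND T = F
NOT (r AND s) = T
r -> (NOT (r AND s)) = F -> T = T

T


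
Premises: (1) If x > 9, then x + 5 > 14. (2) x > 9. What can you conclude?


Modus ponens: from (P → Q) and P, infer Q.
P = 'x > 9' is asserted, and P → Q holds, so Q follows.

x + 5 > 14.


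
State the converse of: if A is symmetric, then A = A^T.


The converse of (P → Q) is (Q → P). It is not in general equivalent to the original.
Here P = 'A is symmetric' and Q = 'A = A^T'.

If A = A^T, then A is symmetric.


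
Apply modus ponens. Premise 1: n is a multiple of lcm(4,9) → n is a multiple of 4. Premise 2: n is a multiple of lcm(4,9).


Modus ponens: from (P → Q) and P, infer Q.
P = 'n is a multiple of lcm(4,9)' is asserted, and P → Q holds, so Q follows.

n is a multiple of 4.


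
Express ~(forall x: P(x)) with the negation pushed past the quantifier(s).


¬(forall x: φ) = exists x: ¬φ, and ¬(exists x: φ) = forall x: ¬φ.
Apply to the universal statement.

exists x: ~(P(x))


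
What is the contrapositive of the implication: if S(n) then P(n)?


The contrapositive of (P → Q) is (¬Q → ¬P); it is logically equivalent to the original.
Here P = 'S(n)' and Q = 'P(n)'.

If not (P(n)), then not (S(n)).


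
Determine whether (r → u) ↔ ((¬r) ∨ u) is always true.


Build the truth table over {r, u}:
r | u | φ
---------
F | F | T
T | F | T
F | T | T
T | T | T
Every row evaluates to true.

Yes, it is a tautology.


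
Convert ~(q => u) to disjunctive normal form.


Step 1: Rewrite implication then negate: ¬(¬q ∨ u) = q ∧ ¬u.

q & (~u)


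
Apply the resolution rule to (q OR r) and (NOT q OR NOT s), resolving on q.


The clauses contain complementary literals q and NOTq.
Resolution eliminates this pair and disjoins the remaining literals (merging duplicates).

(r OR NOT s)


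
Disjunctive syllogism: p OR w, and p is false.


Disjunctive syllogism: from (P ∨ Q) and ¬P, infer Q.
One disjunct, 'p', is ruled out; the other must hold.

w


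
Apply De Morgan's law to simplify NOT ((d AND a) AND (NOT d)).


De Morgan: the negation of a conjunction is the disjunction of the negations.
Distribute NOT across AND, flipping it to OR, and negate each literal.

((NOT d) OR (NOT a)) OR d


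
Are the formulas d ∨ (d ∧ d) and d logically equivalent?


Compare truth tables:
d | φ | ψ
---------
F | F | F
T | T | T
The columns φ and ψ agree on every row.

Yes, they are logically equivalent.


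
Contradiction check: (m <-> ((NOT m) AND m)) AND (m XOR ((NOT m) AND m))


Truth table over {m}:
m | φ
-----
F | F
T | F
Every row is false.

Yes, it is a contradiction.


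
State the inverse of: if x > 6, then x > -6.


The inverse of (P → Q) is (¬P → ¬Q). It is equivalent to the converse, not to the original.
Here P = 'x > 6' and Q = 'x > -6'.

If not (x > 6), then not (x > -6).


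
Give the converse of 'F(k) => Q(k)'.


The converse of (P → Q) is (Q → P). It is not in general equivalent to the original.
Here P = 'F(k)' and Q = 'Q(k)'.

If Q(k), then F(k).


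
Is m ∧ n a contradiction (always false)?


Truth table over {m, n}:
m | n | φ
---------
F | F | F
T | F | F
F | T | F
T | T | T
Satisfying assignment at row 4: m=T, n=T gives T.

No, it is not a contradiction.


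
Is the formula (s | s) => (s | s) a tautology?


Build the truth table over {s}:
s | φ
-----
False | True
True | True
Every row evaluates to true.

Yes, it is a tautology.


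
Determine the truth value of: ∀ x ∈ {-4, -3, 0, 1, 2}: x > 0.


Evaluate the predicate on each element: -4:F, -3:F, 0:F, 1:T, 2:T.
Counterexample x = -4 fails the predicate.

F


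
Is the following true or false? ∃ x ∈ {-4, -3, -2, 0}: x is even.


Evaluate the predicate on each element: -4:T, -3:F, -2:T, 0:T.
Witness x = -4 satisfies the predicate.

T


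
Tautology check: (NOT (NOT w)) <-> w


Build the truth table over {w}:
w | φ
-----
F | T
T | T
Every row evaluates to true.

Yes, it is a tautology.


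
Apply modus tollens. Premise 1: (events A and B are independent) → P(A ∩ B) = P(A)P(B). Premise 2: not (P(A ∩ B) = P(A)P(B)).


Modus tollens: from (P → Q) and ¬Q, infer ¬P.
Q = 'P(A ∩ B) = P(A)P(B)' is denied; since P → Q, P must also fail.

Not ((events A and B are independent)).


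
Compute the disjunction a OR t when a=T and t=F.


Disjunction is false only when both operands are false.
Substitute: a=T, t=F.
T OR F evaluates to T.

T


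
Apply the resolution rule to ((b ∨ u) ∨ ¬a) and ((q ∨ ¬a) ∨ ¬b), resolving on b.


The clauses contain complementary literals b and ¬b.
Resolution eliminates this pair and disjoins the remaining literals (merging duplicates).

((¬a ∨ u) ∨ q)


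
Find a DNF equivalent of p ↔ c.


Step 1: p ↔ c is true exactly when both agree: (p ∧ c) ∨ (¬p ∧ ¬c).

(p ∧ c) ∨ ((¬p) ∧ (¬c))


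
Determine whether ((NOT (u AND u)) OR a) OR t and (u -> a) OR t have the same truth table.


Compare truth tables:
a | t | u | φ | ψ
-----------------
F | F | F | T | T
T | F | F | T | T
F | T | F | T | T
T | T | F | T | T
F | F | T | F | F
T | F | T | T | T
F | T | T | T | T
T | T | T | T | T
The columns φ and ψ agree on every row.

Yes, they are logically equivalent.


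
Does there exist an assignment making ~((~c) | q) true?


Search for a satisfying assignment over {c, q}.
Try c=True, q=False: the formula evaluates to True.
A satisfying assignment exists.

Satisfiable.


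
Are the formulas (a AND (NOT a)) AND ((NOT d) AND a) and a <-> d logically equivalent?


Compare truth tables:
a | d | φ | ψ
-------------
F | F | F | T
T | F | F | F
F | T | F | F
T | T | F | T
They differ at row 1 (a=F, d=F): φ=F but ψ=T.

No, they are not logically equivalent.


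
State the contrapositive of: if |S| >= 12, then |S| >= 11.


The contrapositive of (P → Q) is (¬Q → ¬P); it is logically equivalent to the original.
Here P = '|S| >= 12' and Q = '|S| >= 11'.

If not (|S| >= 11), then not (|S| >= 12).


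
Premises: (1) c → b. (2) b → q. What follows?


Hypothetical syllogism: from (P → Q) and (Q → R), infer (P → R).
Chain the two implications through the shared middle term 'b'.

c → q


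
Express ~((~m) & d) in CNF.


Step 1: Apply De Morgan: ¬((¬m) ∧ d) = ¬(¬m) ∨ ¬d.
Step 2: Eliminate any double negations (¬¬X = X).

m | (~d)


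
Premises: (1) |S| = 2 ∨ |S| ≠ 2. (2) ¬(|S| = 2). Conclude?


Disjunctive syllogism: from (P ∨ Q) and ¬P, infer Q.
One disjunct, '|S| = 2', is ruled out; the other must hold.

|S| ≠ 2


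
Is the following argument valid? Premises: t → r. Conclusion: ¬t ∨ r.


This matches the form of material implication: the conclusion follows in every model of the premises.

Valid.


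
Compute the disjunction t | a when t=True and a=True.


Disjunction is false only when both operands are false.
Substitute: t=True, a=True.
True | True evaluates to True.

True


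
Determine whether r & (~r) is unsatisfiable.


Truth table over {r}:
r | φ
-----
False | False
True | False
Every row is false.

Yes, it is a contradiction.


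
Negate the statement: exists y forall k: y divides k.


Negation flips each quantifier (∀↔∃) and negates the inner predicate.
¬(exists y forall k: φ) = forall y exists k: ¬φ.

forall y exists k: ~(y divides k)


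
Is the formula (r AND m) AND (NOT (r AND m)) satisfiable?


Check all 4 assignments over {m, r}:
m | r | φ
---------
F | F | F
T | F | F
F | T | F
T | T | F
No assignment makes the formula true.

Unsatisfiable.


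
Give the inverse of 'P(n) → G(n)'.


The inverse of (P → Q) is (¬P → ¬Q). It is equivalent to the converse, not to the original.
Here P = 'P(n)' and Q = 'G(n)'.

If not (P(n)), then not (G(n)).


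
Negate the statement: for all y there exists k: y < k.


Negation flips each quantifier (∀↔∃) and negates the inner predicate.
¬(for all y there exists k: φ) = there exists y for all k: ¬φ.

there exists y for all k: NOT(y < k)


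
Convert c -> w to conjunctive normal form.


Step 1: Rewrite c → w as ¬c ∨ w.

(NOT c) OR w


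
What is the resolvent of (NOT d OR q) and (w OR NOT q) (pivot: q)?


The clauses contain complementary literals q and NOTq.
Resolution eliminates this pair and disjoins the remaining literals (merging duplicates).

(NOT d OR w)


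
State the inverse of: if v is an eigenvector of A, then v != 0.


The inverse of (P → Q) is (¬P → ¬Q). It is equivalent to the converse, not to the original.
Here P = 'v is an eigenvector of A' and Q = 'v != 0'.

If not (v is an eigenvector of A), then not (v != 0).


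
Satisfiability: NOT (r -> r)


Check all 2 assignments over {r}:
r | φ
-----
F | F
T | F
No assignment makes the formula true.

Unsatisfiable.


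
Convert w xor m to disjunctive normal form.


Step 1: w ⊕ m is true exactly when they disagree: (w ∧ ¬m) ∨ (¬w ∧ m).

(w & (~m)) | ((~w) & m)


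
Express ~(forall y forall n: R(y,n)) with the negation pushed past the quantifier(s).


Negation flips each quantifier (∀↔∃) and negates the inner predicate.
¬(forall y forall n: φ) = exists y exists n: ¬φ.

exists y exists n: ~(R(y,n))


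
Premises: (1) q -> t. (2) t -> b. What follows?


Hypothetical syllogism: from (P → Q) and (Q → R), infer (P → R).
Chain the two implications through the shared middle term 't'.

q -> b


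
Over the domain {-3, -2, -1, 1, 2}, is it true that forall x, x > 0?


Evaluate the predicate on each element: -3:False, -2:False, -1:False, 1:True, 2:True.
Counterexample x = -3 fails the predicate.

False


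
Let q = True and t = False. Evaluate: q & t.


Conjunction is true only when both operands are true.
Substitute: q=True, t=False.
True & False evaluates to False.

False


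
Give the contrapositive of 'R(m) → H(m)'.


The contrapositive of (P → Q) is (¬Q → ¬P); it is logically equivalent to the original.
Here P = 'R(m)' and Q = 'H(m)'.

If not (H(m)), then not (R(m)).


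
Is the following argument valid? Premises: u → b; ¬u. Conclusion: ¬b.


This is denying the antecedent (fallacy). There exist truth assignments where the premises are all true but the conclusion is false.

Invalid.


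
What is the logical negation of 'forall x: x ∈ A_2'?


¬(forall x: φ) = exists x: ¬φ, and ¬(exists x: φ) = forall x: ¬φ.
Apply to the universal statement.

exists x: ~(x ∈ A_2)


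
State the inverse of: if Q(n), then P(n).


The inverse of (P → Q) is (¬P → ¬Q). It is equivalent to the converse, not to the original.
Here P = 'Q(n)' and Q = 'P(n)'.

If not (Q(n)), then not (P(n)).


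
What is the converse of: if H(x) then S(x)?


The converse of (P → Q) is (Q → P). It is not in general equivalent to the original.
Here P = 'H(x)' and Q = 'S(x)'.

If S(x), then H(x).


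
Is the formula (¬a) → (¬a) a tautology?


Build the truth table over {a}:
a | φ
-----
F | T
T | T
Every row evaluates to true.

Yes, it is a tautology.


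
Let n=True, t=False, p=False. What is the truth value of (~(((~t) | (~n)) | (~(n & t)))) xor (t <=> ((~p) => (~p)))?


Substitute n=True, t=False, p=False:
… (earlier sub-steps elided)
(~t) | (~n) = True | False = True
n & t = True & False = False
~(n & t) = True
((~t) | (~n)) | (~(n & t)) = True | True = True
~(((~t) | (~n)) | (~(n & t))) = False
~p = True
~p = True
(~p) => (~p) = True => True = True
t <=> ((~p) => (~p)) = False <=> True = False
(~(((~t) | (~n)) | (~(n & t)))) xor (t <=> ((~p) => (~p))) = False xor False = False

False


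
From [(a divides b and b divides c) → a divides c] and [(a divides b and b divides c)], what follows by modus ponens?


Modus ponens: from (P → Q) and P, infer Q.
P = '(a divides b and b divides c)' is asserted, and P → Q holds, so Q follows.

a divides c.


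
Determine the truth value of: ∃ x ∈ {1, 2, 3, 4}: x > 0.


Evaluate the predicate on each element: 1:T, 2:T, 3:T, 4:T.
Witness x = 1 satisfies the predicate.

T


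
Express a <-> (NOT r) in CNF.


Step 1: Rewrite a ↔ (¬r) as (a → (¬r)) ∧ ((¬r) → a).
Step 2: Rewrite each implication as a disjunction.
Step 3: Eliminate any double negations (¬¬X = X).

((NOT a) OR (NOT r)) AND (r OR a)


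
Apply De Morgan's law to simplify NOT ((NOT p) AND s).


De Morgan: the negation of a conjunction is the disjunction of the negations.
Distribute NOT across AND, flipping it to OR, and negate each literal.

p OR (NOT s)


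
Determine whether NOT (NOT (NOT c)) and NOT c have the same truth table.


Compare truth tables:
c | φ | ψ
---------
F | T | T
T | F | F
The columns φ and ψ agree on every row.

Yes, they are logically equivalent.


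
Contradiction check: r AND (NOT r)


Truth table over {r}:
r | φ
-----
F | F
T | F
Every row is false.

Yes, it is a contradiction.


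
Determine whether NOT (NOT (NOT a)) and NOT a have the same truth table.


Compare truth tables:
a | φ | ψ
---------
F | T | T
T | F | F
The columns φ and ψ agree on every row.

Yes, they are logically equivalent.


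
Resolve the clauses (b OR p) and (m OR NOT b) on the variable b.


The clauses contain complementary literals b and NOTb.
Resolution eliminates this pair and disjoins the remaining literals (merging duplicates).

(p OR m)


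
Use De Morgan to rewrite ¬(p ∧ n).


De Morgan: the negation of a conjunction is the disjunction of the negations.
Distribute ¬ across ∧, flipping it to ∨, and negate each literal.

(¬p) ∨ (¬n)


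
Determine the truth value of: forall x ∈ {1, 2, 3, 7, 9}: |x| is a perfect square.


Evaluate the predicate on each element: 1:True, 2:False, 3:False, 7:False, 9:True.
Counterexample x = 2 fails the predicate.

False


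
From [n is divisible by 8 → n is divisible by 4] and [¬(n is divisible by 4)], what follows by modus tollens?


Modus tollens: from (P → Q) and ¬Q, infer ¬P.
Q = 'n is divisible by 4' is denied; since P → Q, P must also fail.

Not (n is divisible by 8).


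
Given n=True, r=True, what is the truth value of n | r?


Disjunction is false only when both operands are false.
Substitute: n=True, r=True.
True | True evaluates to True.

True


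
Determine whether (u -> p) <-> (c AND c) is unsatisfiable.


Truth table over {c, p, u}:
c | p | u | φ
-------------
F | F | F | F
T | F | F | T
F | T | F | F
T | T | F | T
F | F | T | T
T | F | T | F
F | T | T | F
T | T | T | T
Satisfying assignment at row 2: c=T, p=F, u=F gives T.

No, it is not a contradiction.


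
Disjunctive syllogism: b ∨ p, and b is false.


Disjunctive syllogism: from (P ∨ Q) and ¬P, infer Q.
One disjunct, 'b', is ruled out; the other must hold.

p


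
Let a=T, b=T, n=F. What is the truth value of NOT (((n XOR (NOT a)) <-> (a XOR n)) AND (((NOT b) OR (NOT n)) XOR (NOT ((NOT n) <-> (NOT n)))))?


Substitute a=T, b=T, n=F:
… (earlier sub-steps elided)
NOT b = F
NOT n = T
(NOT b) OR (NOT n) = F OR T = T
NOT n = T
NOT n = T
(NOT n) <-> (NOT n) = T <-> T = T
NOT ((NOT n) <-> (NOT n)) = F
((NOT b) OR (NOT n)) XOR (NOT ((NOT n) <-> (NOT n))) = T XOR F = T
((n XOR (NOT a)) <-> (a XOR n)) AND (((NOT b) OR (NOT n)) XOR (NOT ((NOT n) <-> (NOT n)))) = F AND T = F
NOT (((n XOR (NOT a)) <-> (a XOR n)) AND (((NOT b) OR (NOT n)) XOR (NOT ((NOT n) <-> (NOT n))))) = T

T
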